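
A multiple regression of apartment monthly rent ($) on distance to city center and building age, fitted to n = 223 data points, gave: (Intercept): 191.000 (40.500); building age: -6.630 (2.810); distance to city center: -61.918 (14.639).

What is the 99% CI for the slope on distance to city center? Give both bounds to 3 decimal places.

Read off: b = -61.918, SE = 14.639 for distance to city center.
df = n − k − 1 = 223 − 2 − 1 = 220.
t* = t_{0.005, 220} = 2.598361.
Margin = t* × SE = 2.598361 × 14.639 = 38.03741.
CI: -61.918 ± 38.03741 → (-99.955, -23.881).

(-99.955, -23.881)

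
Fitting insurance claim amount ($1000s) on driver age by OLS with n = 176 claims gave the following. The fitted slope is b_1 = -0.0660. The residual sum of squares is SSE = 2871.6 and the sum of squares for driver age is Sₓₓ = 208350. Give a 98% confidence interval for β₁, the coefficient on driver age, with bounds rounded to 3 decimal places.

MSE = SSE/(n − 2) = 2871.6/174 = 16.5034.
SE(b_1) = √(MSE/Sₓₓ) = √(16.5034/208350) = 0.00890001.
df = n − 2 = 174.
t* = t_{0.01, 174} = 2.34797.
Margin = t* × SE = 2.34797 × 0.00890001 = 0.02090.
CI: -0.0660 ± 0.02090 → (-0.087, -0.045).
With 98% confidence, each one-unit increase in driver age is associated with a change of between -0.087 and -0.045 $1000s in insurance claim amount.

(-0.087, -0.045)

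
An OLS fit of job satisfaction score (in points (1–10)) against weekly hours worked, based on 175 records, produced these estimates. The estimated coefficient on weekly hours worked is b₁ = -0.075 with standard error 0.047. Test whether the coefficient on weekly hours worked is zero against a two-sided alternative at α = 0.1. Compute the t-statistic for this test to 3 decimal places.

t = -1.596

H₀: β₁ = 0 vs H₁: β₁ ≠ 0.
t = (b₁ − β₁⁰)/SE = -0.075 / 0.047 = -1.596.
df = n − 2 = 175 − 2 = 173.
Two-sided p ≈ 0.1124, which is ≥ 0.1, so fail to reject H₀.
The data do not give significant evidence of an association between weekly hours worked and job satisfaction score.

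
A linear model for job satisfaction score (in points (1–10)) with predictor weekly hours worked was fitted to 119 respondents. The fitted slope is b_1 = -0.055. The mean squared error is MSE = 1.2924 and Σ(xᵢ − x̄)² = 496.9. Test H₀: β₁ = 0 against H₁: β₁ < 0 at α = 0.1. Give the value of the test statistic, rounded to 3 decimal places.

t = -1.078

SE(b_1) = √(MSE/Sₓₓ) = √(1.2924/496.9) = 0.0509993.
t = -0.055 / 0.0509993 = -1.078.
df = n − 2 = 117.
One-sided p ≈ 0.1415, which is ≥ 0.1, so fail to reject H₀.
The data do not give significant evidence that the true slope on weekly hours worked is negative.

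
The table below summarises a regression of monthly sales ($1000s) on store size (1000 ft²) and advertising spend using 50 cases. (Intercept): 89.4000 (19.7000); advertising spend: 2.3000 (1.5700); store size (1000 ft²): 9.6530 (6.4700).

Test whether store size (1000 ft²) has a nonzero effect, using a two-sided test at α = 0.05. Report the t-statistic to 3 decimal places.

t = 1.492

Read off: b = 9.6530, SE = 6.4700 for store size (1000 ft²).
H₀: β₁ = 0 vs H₁: β₁ ≠ 0.
t = 9.6530 / 6.4700 = 1.492.
df = n − k − 1 = 50 − 2 − 1 = 47.
Two-sided p ≈ 0.1424, which is ≥ 0.05, so fail to reject H₀.
The data do not give significant evidence of an association between store size (1000 ft²) and monthly sales, after adjusting for the other predictors.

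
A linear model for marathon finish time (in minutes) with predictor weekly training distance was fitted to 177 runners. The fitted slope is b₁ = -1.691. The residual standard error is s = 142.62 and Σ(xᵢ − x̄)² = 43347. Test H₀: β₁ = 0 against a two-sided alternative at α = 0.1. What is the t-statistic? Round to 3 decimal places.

t = -2.469

SE(b₁) = s/√Sₓₓ = 142.62/√43347 = 0.685016.
t = -1.691 / 0.685016 = -2.469.
df = n − 2 = 175.
Two-sided p ≈ 0.0145, which is < 0.1, so reject H₀.
There is evidence that weekly training distance is associated with marathon finish time.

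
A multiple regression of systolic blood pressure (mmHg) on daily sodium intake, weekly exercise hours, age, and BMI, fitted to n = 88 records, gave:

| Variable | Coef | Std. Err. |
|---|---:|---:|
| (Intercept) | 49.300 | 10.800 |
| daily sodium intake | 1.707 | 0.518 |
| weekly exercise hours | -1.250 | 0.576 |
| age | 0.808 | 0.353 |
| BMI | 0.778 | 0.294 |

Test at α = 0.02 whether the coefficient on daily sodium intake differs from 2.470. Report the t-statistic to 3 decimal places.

Read off: b = 1.707, SE = 0.518 for daily sodium intake.
H₀: β₁ = 2.470 vs H₁: β₁ ≠ 2.470.
t = (1.707 − 2.470) / 0.518 = -1.473.
df = n − k − 1 = 88 − 4 − 1 = 83.
Two-sided p ≈ 0.1445, which is ≥ 0.02, so fail to reject H₀.
The data are consistent with a true slope of 2.470 mmHg per unit of daily sodium intake, holding the other predictors fixed.

t = -1.473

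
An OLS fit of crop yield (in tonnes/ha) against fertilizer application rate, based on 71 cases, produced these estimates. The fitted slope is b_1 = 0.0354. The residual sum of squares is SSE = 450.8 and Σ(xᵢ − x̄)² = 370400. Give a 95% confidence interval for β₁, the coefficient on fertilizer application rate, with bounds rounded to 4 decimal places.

(0.0270, 0.0438)

MSE = SSE/(n − 2) = 450.8/69 = 6.53333.
SE(b_1) = √(MSE/Sₓₓ) = √(6.53333/370400) = 0.00419983.
df = n − 2 = 69.
t* = t_{0.025, 69} = 1.994945.
Margin = t* × SE = 1.994945 × 0.00419983 = 0.008378.
CI: 0.0354 ± 0.008378 → (0.0270, 0.0438).
With 95% confidence, each one-unit increase in fertilizer application rate is associated with a change of between 0.0270 and 0.0438 tonnes/ha in crop yield.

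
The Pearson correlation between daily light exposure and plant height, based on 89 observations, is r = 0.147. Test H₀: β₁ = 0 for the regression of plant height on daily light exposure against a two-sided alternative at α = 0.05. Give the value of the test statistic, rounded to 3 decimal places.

t = 1.386

t = r·√(n − 2)/√(1 − r²) = 0.147·√87/√0.978391 = 1.386.
df = n − 2 = 87.
Two-sided p ≈ 0.1692, which is ≥ 0.05, so fail to reject H₀.
The data do not give significant evidence of a linear association between daily light exposure and plant height.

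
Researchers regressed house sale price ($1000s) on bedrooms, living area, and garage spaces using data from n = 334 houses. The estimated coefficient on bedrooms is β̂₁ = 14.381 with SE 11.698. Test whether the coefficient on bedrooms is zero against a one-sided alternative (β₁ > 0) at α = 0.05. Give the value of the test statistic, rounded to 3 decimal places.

t = 1.229

H₀: β₁ = 0 vs H₁: β₁ > 0.
t = (β̂₁ − β₁⁰)/SE = 14.381 / 11.698 = 1.229.
df = n − k − 1 = 334 − 3 − 1 = 330.
One-sided p ≈ 0.1099, which is ≥ 0.05, so fail to reject H₀.
The data do not give significant evidence that the true slope on bedrooms is positive, holding the other predictors fixed.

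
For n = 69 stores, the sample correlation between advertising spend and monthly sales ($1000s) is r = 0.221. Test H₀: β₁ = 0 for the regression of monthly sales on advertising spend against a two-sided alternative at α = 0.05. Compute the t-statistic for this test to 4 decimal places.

t = 1.8548

t = r·√(n − 2)/√(1 − r²) = 0.221·√67/√0.951159 = 1.8548.
df = n − 2 = 67.
Two-sided p ≈ 0.0680, which is ≥ 0.05, so fail to reject H₀.
The data do not give significant evidence of a linear association between advertising spend and monthly sales.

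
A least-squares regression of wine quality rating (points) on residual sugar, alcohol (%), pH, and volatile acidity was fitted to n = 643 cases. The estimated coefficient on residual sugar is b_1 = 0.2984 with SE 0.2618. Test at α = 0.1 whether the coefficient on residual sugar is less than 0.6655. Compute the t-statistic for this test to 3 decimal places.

H₀: β₁ = 0.6655 vs H₁: β₁ < 0.6655.
t = (b_1 − β₁⁰)/SE = (0.2984 − 0.6655) / 0.2618 = -1.402.
df = n − k − 1 = 643 − 4 − 1 = 638.
One-sided p ≈ 0.0807, which is < 0.1, so reject H₀.
There is evidence that the true slope on residual sugar is below 0.6655 points per unit, holding the other predictors fixed.

t = -1.402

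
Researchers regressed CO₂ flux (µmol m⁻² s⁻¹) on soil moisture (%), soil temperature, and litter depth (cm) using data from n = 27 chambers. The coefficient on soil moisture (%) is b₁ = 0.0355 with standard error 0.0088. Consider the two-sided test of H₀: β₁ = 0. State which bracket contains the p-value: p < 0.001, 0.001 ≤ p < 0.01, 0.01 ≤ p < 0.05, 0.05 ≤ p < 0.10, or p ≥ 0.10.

p < 0.001

t = 0.0355 / 0.0088 = 4.034.
df = n − k − 1 = 27 − 3 − 1 = 23.
Two-sided p = 2·P(T_{23} > |t|) ≈ 0.0005.
So p < 0.001.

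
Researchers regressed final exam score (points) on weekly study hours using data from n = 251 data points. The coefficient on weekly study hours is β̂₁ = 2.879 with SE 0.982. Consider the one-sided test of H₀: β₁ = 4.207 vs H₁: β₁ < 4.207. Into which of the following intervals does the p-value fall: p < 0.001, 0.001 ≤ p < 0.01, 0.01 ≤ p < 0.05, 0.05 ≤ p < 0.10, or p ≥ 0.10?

t = (2.879 − 4.207) / 0.982 = -1.352.
df = n − 2 = 251 − 2 = 249.
One-sided p = P(T_{249} < t) ≈ 0.0887.
So 0.05 ≤ p < 0.10.

0.05 ≤ p < 0.10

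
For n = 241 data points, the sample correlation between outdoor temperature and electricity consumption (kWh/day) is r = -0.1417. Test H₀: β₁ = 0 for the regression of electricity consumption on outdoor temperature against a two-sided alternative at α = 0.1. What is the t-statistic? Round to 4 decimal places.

t = -2.2130

t = r·√(n − 2)/√(1 − r²) = -0.1417·√239/√0.979921 = -2.2130.
df = n − 2 = 239.
Two-sided p ≈ 0.0278, which is < 0.1, so reject H₀.
There is evidence of a linear association between outdoor temperature and electricity consumption.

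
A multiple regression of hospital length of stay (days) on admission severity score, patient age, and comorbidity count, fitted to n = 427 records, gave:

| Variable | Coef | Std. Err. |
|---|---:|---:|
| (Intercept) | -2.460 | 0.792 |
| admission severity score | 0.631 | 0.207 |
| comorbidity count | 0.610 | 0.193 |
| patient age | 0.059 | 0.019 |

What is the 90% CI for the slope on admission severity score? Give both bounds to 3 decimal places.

Read off: b = 0.631, SE = 0.207 for admission severity score.
df = n − k − 1 = 427 − 3 − 1 = 423.
t* = t_{0.05, 423} = 1.648464.
Margin = t* × SE = 1.648464 × 0.207 = 0.34123.
CI: 0.631 ± 0.34123 → (0.290, 0.972).

(0.290, 0.972)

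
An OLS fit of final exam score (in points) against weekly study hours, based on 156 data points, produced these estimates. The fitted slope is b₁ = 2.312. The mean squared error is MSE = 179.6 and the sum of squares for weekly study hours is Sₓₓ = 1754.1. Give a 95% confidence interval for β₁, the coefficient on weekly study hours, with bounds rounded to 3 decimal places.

SE(b₁) = √(MSE/Sₓₓ) = √(179.6/1754.1) = 0.319982.
df = n − 2 = 154.
t* = t_{0.025, 154} = 1.975488.
Margin = t* × SE = 1.975488 × 0.319982 = 0.63212.
CI: 2.312 ± 0.63212 → (1.680, 2.944).
With 95% confidence, each one-unit increase in weekly study hours is associated with a change of between 1.680 and 2.944 points in final exam score.

(1.680, 2.944)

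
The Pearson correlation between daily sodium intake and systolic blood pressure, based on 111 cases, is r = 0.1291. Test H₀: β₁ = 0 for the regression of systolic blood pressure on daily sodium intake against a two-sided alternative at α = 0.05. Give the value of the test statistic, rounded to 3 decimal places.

t = r·√(n − 2)/√(1 − r²) = 0.1291·√109/√0.983333 = 1.359.
df = n − 2 = 109.
Two-sided p ≈ 0.1769, which is ≥ 0.05, so fail to reject H₀.
The data do not give significant evidence of a linear association between daily sodium intake and systolic blood pressure.

t = 1.359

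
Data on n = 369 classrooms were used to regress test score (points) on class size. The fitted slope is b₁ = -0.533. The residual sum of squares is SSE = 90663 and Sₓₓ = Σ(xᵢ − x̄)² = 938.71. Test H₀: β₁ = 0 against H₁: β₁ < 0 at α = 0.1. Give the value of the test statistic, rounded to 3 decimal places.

MSE = SSE/(n − 2) = 90663/367 = 247.038.
SE(b₁) = √(MSE/Sₓₓ) = √(247.038/938.71) = 0.512999.
t = -0.533 / 0.512999 = -1.039.
df = n − 2 = 367.
One-sided p ≈ 0.1497, which is ≥ 0.1, so fail to reject H₀.
The data do not give significant evidence that the true slope on class size is negative.

t = -1.039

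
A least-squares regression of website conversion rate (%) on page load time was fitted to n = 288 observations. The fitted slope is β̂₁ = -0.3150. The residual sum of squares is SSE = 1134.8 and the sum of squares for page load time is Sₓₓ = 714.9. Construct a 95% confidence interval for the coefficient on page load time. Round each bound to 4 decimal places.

MSE = SSE/(n − 2) = 1134.8/286 = 3.96783.
SE(β̂₁) = √(MSE/Sₓₓ) = √(3.96783/714.9) = 0.0744996.
df = n − 2 = 286.
t* = t_{0.025, 286} = 1.968293.
Margin = t* × SE = 1.968293 × 0.0744996 = 0.146637.
CI: -0.3150 ± 0.146637 → (-0.4616, -0.1684).
With 95% confidence, each one-unit increase in page load time is associated with a change of between -0.4616 and -0.1684 % in website conversion rate.

(-0.4616, -0.1684)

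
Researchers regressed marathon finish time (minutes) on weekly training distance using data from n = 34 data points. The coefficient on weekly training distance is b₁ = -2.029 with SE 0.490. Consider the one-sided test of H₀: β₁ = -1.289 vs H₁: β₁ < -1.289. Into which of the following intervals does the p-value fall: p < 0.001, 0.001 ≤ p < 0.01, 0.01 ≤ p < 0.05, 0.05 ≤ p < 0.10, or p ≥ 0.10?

t = (-2.029 − (-1.289)) / 0.490 = -1.510.
df = n − 2 = 34 − 2 = 32.
One-sided p = P(T_{32} < t) ≈ 0.0704.
So 0.05 ≤ p < 0.10.

0.05 ≤ p < 0.10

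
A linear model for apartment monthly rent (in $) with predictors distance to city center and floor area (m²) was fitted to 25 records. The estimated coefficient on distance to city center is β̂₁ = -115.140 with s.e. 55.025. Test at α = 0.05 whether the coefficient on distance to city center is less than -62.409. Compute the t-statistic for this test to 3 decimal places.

H₀: β₁ = -62.409 vs H₁: β₁ < -62.409.
t = (β̂₁ − β₁⁰)/SE = (-115.140 − (-62.409)) / 55.025 = -0.958.
df = n − k − 1 = 25 − 2 − 1 = 22.
One-sided p ≈ 0.1742, which is ≥ 0.05, so fail to reject H₀.
The data do not give significant evidence that the true slope on distance to city center is below -62.409 $ per unit, holding the other predictors fixed.

t = -0.958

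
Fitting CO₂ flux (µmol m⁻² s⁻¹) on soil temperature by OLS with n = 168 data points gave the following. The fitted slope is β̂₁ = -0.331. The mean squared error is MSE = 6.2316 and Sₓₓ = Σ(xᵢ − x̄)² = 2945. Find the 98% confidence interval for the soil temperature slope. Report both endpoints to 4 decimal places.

SE(β̂₁) = √(MSE/Sₓₓ) = √(6.2316/2945) = 0.0459999.
df = n − 2 = 166.
t* = t_{0.01, 166} = 2.349021.
Margin = t* × SE = 2.349021 × 0.0459999 = 0.108055.
CI: -0.331 ± 0.108055 → (-0.4391, -0.2229).
With 98% confidence, each one-unit increase in soil temperature is associated with a change of between -0.4391 and -0.2229 µmol m⁻² s⁻¹ in CO₂ flux.

(-0.4391, -0.2229)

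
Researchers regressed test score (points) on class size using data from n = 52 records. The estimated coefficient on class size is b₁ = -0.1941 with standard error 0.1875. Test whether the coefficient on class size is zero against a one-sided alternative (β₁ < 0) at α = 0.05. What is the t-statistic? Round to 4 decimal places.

t = -1.0352

H₀: β₁ = 0 vs H₁: β₁ < 0.
t = (b₁ − β₁⁰)/SE = -0.1941 / 0.1875 = -1.0352.
df = n − 2 = 52 − 2 = 50.
One-sided p ≈ 0.1528, which is ≥ 0.05, so fail to reject H₀.
The data do not give significant evidence that the true slope on class size is negative.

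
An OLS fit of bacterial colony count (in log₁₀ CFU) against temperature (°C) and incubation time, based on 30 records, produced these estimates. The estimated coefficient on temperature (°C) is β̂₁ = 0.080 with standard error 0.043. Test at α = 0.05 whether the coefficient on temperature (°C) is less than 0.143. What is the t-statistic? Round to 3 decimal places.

t = -1.465

H₀: β₁ = 0.143 vs H₁: β₁ < 0.143.
t = (β̂₁ − β₁⁰)/SE = (0.080 − 0.143) / 0.043 = -1.465.
df = n − k − 1 = 30 − 2 − 1 = 27.
One-sided p ≈ 0.0772, which is ≥ 0.05, so fail to reject H₀.
The data do not give significant evidence that the true slope on temperature (°C) is below 0.143 log₁₀ CFU per unit, holding the other predictors fixed.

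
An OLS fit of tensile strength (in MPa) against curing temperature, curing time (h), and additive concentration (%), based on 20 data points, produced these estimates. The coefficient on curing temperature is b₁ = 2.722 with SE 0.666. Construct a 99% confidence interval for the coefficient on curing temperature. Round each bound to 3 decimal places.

(0.777, 4.667)

df = n − k − 1 = 20 − 3 − 1 = 16.
t* = t_{0.005, 16} = 2.920782.
Margin = t* × SE = 2.920782 × 0.666 = 1.94524.
CI: 2.722 ± 1.94524 → (0.777, 4.667).
With 99% confidence, each one-unit increase in curing temperature is associated with a change of between 0.777 and 4.667 MPa in tensile strength, holding the other predictors fixed.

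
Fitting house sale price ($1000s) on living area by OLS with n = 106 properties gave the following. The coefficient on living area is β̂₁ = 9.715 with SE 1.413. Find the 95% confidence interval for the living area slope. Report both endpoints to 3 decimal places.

df = n − 2 = 106 − 2 = 104.
t* = t_{0.025, 104} = 1.983038.
Margin = t* × SE = 1.983038 × 1.413 = 2.80203.
CI: 9.715 ± 2.80203 → (6.913, 12.517).
With 95% confidence, each one-unit increase in living area is associated with a change of between 6.913 and 12.517 $1000s in house sale price.

(6.913, 12.517)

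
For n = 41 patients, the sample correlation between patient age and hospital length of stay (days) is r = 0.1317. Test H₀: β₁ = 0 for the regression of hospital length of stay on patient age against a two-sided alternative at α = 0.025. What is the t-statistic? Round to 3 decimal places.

t = r·√(n − 2)/√(1 − r²) = 0.1317·√39/√0.982655 = 0.830.
df = n − 2 = 39.
Two-sided p ≈ 0.4118, which is ≥ 0.025, so fail to reject H₀.
The data do not give significant evidence of a linear association between patient age and hospital length of stay.

t = 0.830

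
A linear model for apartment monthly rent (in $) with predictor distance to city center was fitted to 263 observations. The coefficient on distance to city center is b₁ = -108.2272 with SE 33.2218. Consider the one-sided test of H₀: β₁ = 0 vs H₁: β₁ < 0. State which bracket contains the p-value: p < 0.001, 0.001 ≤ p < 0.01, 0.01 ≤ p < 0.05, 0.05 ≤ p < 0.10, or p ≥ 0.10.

p < 0.001

t = -108.2272 / 33.2218 = -3.258.
df = n − 2 = 263 − 2 = 261.
One-sided p = P(T_{261} < t) ≈ 0.0006.
So p < 0.001.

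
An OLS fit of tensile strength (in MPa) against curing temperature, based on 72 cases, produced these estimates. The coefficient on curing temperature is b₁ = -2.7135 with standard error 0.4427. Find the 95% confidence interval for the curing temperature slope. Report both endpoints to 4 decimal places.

df = n − 2 = 72 − 2 = 70.
t* = t_{0.025, 70} = 1.994437.
Margin = t* × SE = 1.994437 × 0.4427 = 0.882937.
CI: -2.7135 ± 0.882937 → (-3.5964, -1.8306).
With 95% confidence, each one-unit increase in curing temperature is associated with a change of between -3.5964 and -1.8306 MPa in tensile strength.

(-3.5964, -1.8306)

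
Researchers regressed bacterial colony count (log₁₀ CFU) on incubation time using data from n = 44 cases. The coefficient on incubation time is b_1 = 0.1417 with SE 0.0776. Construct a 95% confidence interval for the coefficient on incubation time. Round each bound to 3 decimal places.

df = n − 2 = 44 − 2 = 42.
t* = t_{0.025, 42} = 2.018082.
Margin = t* × SE = 2.018082 × 0.0776 = 0.15660.
CI: 0.1417 ± 0.15660 → (-0.015, 0.298).
With 95% confidence, each one-unit increase in incubation time is associated with a change of between -0.015 and 0.298 log₁₀ CFU in bacterial colony count.

(-0.015, 0.298)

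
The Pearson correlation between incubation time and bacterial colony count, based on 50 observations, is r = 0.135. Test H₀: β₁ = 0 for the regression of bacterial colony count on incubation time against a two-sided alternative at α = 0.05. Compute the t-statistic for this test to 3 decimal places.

t = r·√(n − 2)/√(1 − r²) = 0.135·√48/√0.981775 = 0.944.
df = n − 2 = 48.
Two-sided p ≈ 0.3499, which is ≥ 0.05, so fail to reject H₀.
The data do not give significant evidence of a linear association between incubation time and bacterial colony count.

t = 0.944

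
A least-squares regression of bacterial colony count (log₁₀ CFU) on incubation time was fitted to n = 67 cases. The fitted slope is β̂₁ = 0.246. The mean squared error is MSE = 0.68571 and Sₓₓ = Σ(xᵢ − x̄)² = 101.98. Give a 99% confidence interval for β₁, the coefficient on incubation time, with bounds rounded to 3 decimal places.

SE(β̂₁) = √(MSE/Sₓₓ) = √(0.68571/101.98) = 0.0819998.
df = n − 2 = 65.
t* = t_{0.005, 65} = 2.653604.
Margin = t* × SE = 2.653604 × 0.0819998 = 0.21760.
CI: 0.246 ± 0.21760 → (0.028, 0.464).
With 99% confidence, each one-unit increase in incubation time is associated with a change of between 0.028 and 0.464 log₁₀ CFU in bacterial colony count.

(0.028, 0.464)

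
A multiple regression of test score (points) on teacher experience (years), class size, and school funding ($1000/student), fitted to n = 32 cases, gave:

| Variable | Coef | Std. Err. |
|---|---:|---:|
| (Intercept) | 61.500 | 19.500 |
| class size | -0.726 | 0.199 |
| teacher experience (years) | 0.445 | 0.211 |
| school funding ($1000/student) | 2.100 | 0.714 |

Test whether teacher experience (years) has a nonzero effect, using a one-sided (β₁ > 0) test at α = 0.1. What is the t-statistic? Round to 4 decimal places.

t = 2.1090

Read off: b = 0.445, SE = 0.211 for teacher experience (years).
H₀: β₁ = 0 vs H₁: β₁ > 0.
t = 0.445 / 0.211 = 2.1090.
df = n − k − 1 = 32 − 3 − 1 = 28.
One-sided p ≈ 0.0220, which is < 0.1, so reject H₀.
There is evidence that the true slope on teacher experience (years) is positive, holding the other predictors fixed.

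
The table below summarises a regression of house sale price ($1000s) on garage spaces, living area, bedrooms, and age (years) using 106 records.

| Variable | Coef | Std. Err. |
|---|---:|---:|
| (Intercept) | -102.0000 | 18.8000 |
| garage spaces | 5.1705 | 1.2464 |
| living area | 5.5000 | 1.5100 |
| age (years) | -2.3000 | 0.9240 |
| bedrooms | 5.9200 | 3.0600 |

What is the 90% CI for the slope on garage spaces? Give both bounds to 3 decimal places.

Read off: b = 5.1705, SE = 1.2464 for garage spaces.
df = n − k − 1 = 106 − 4 − 1 = 101.
t* = t_{0.05, 101} = 1.660081.
Margin = t* × SE = 1.660081 × 1.2464 = 2.06912.
CI: 5.1705 ± 2.06912 → (3.101, 7.240).

(3.101, 7.240)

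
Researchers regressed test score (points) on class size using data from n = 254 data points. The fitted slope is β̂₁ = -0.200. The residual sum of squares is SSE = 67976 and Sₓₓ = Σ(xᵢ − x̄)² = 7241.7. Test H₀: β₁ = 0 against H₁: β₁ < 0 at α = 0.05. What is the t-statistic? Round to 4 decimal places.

MSE = SSE/(n − 2) = 67976/252 = 269.746.
SE(β̂₁) = √(MSE/Sₓₓ) = √(269.746/7241.7) = 0.193.
t = -0.200 / 0.193 = -1.0363.
df = n − 2 = 252.
One-sided p ≈ 0.1505, which is ≥ 0.05, so fail to reject H₀.
The data do not give significant evidence that the true slope on class size is negative.

t = -1.0363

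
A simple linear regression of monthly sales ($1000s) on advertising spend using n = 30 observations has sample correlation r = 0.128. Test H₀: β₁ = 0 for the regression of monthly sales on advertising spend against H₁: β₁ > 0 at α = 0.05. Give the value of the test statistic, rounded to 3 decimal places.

t = 0.683

t = r·√(n − 2)/√(1 − r²) = 0.128·√28/√0.983616 = 0.683.
df = n − 2 = 28.
One-sided p ≈ 0.2501, which is ≥ 0.05, so fail to reject H₀.
The data do not give significant evidence of a linear association between advertising spend and monthly sales.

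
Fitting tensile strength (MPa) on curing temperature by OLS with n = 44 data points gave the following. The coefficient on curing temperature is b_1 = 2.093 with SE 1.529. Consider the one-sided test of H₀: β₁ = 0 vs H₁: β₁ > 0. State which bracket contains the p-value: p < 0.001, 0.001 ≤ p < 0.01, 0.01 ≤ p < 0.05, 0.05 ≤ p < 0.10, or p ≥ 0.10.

0.05 ≤ p < 0.10

t = 2.093 / 1.529 = 1.369.
df = n − 2 = 44 − 2 = 42.
One-sided p = P(T_{42} > t) ≈ 0.0892.
So 0.05 ≤ p < 0.10.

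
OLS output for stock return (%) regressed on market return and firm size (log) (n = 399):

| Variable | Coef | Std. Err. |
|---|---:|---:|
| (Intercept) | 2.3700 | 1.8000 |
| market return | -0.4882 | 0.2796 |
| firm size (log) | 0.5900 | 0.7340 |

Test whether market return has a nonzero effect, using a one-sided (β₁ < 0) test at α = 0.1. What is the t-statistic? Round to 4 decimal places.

t = -1.7461

Read off: b = -0.4882, SE = 0.2796 for market return.
H₀: β₁ = 0 vs H₁: β₁ < 0.
t = -0.4882 / 0.2796 = -1.7461.
df = n − k − 1 = 399 − 2 − 1 = 396.
One-sided p ≈ 0.0408, which is < 0.1, so reject H₀.
There is evidence that the true slope on market return is negative, holding the other predictors fixed.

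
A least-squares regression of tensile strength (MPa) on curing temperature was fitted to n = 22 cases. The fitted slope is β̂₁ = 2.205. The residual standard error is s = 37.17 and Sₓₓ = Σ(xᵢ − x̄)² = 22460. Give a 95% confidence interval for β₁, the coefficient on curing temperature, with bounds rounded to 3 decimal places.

(1.688, 2.722)

SE(β̂₁) = s/√Sₓₓ = 37.17/√22460 = 0.248021.
df = n − 2 = 20.
t* = t_{0.025, 20} = 2.085963.
Margin = t* × SE = 2.085963 × 0.248021 = 0.51736.
CI: 2.205 ± 0.51736 → (1.688, 2.722).
With 95% confidence, each one-unit increase in curing temperature is associated with a change of between 1.688 and 2.722 MPa in tensile strength.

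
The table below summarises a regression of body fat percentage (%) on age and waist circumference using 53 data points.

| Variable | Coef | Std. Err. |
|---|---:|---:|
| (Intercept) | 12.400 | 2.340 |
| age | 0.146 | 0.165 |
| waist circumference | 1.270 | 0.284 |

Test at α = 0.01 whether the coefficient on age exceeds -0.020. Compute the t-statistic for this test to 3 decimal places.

t = 1.006

Read off: b = 0.146, SE = 0.165 for age.
H₀: β₁ = -0.020 vs H₁: β₁ > -0.020.
t = (0.146 − (-0.020)) / 0.165 = 1.006.
df = n − k − 1 = 53 − 2 − 1 = 50.
One-sided p ≈ 0.1596, which is ≥ 0.01, so fail to reject H₀.
The data do not give significant evidence that the true slope on age exceeds -0.020 % per unit, holding the other predictors fixed.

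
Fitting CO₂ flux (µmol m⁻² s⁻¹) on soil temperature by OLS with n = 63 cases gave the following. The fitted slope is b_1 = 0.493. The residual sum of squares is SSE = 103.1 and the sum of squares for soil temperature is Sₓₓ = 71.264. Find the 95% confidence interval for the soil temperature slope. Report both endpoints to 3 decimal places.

MSE = SSE/(n − 2) = 103.1/61 = 1.69016.
SE(b_1) = √(MSE/Sₓₓ) = √(1.69016/71.264) = 0.154003.
df = n − 2 = 61.
t* = t_{0.025, 61} = 1.999624.
Margin = t* × SE = 1.999624 × 0.154003 = 0.30795.
CI: 0.493 ± 0.30795 → (0.185, 0.801).
With 95% confidence, each one-unit increase in soil temperature is associated with a change of between 0.185 and 0.801 µmol m⁻² s⁻¹ in CO₂ flux.

(0.185, 0.801)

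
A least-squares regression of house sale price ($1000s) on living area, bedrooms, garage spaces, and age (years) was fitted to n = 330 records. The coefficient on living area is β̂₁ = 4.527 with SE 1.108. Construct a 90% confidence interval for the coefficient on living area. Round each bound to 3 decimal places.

(2.699, 6.355)

df = n − k − 1 = 330 − 4 − 1 = 325.
t* = t_{0.05, 325} = 1.649556.
Margin = t* × SE = 1.649556 × 1.108 = 1.82771.
CI: 4.527 ± 1.82771 → (2.699, 6.355).
With 90% confidence, each one-unit increase in living area is associated with a change of between 2.699 and 6.355 $1000s in house sale price, holding the other predictors fixed.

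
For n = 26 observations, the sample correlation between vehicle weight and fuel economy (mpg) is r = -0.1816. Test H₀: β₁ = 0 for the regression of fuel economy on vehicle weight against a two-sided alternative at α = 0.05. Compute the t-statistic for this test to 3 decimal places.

t = r·√(n − 2)/√(1 − r²) = -0.1816·√24/√0.967021 = -0.905.
df = n − 2 = 24.
Two-sided p ≈ 0.3746, which is ≥ 0.05, so fail to reject H₀.
The data do not give significant evidence of a linear association between vehicle weight and fuel economy.

t = -0.905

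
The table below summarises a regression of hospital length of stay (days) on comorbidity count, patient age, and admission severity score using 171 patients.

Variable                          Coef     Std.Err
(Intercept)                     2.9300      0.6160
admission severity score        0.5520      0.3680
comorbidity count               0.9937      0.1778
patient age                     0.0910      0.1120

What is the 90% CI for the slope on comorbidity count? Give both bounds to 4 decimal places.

(0.6996, 1.2878)

Read off: b = 0.9937, SE = 0.1778 for comorbidity count.
df = n − k − 1 = 171 − 3 − 1 = 167.
t* = t_{0.05, 167} = 1.654029.
Margin = t* × SE = 1.654029 × 0.1778 = 0.294086.
CI: 0.9937 ± 0.294086 → (0.6996, 1.2878).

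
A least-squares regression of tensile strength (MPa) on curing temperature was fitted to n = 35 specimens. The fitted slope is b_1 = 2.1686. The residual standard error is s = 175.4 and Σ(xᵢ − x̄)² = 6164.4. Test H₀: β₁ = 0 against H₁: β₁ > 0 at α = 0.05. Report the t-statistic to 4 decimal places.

SE(b_1) = s/√Sₓₓ = 175.4/√6164.4 = 2.23401.
t = 2.1686 / 2.23401 = 0.9707.
df = n − 2 = 33.
One-sided p ≈ 0.1694, which is ≥ 0.05, so fail to reject H₀.
The data do not give significant evidence that the true slope on curing temperature is positive.

t = 0.9707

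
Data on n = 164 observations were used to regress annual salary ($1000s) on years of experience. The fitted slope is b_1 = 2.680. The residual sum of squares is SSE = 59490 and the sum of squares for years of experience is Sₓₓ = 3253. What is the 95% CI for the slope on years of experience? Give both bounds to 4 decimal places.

MSE = SSE/(n − 2) = 59490/162 = 367.222.
SE(b_1) = √(MSE/Sₓₓ) = √(367.222/3253) = 0.335987.
df = n − 2 = 162.
t* = t_{0.025, 162} = 1.974716.
Margin = t* × SE = 1.974716 × 0.335987 = 0.663479.
CI: 2.680 ± 0.663479 → (2.0165, 3.3435).
With 95% confidence, each one-unit increase in years of experience is associated with a change of between 2.0165 and 3.3435 $1000s in annual salary.

(2.0165, 3.3435)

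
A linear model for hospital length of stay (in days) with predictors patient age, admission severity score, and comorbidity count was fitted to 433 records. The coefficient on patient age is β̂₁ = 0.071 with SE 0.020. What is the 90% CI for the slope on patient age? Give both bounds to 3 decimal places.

(0.038, 0.104)

df = n − k − 1 = 433 − 3 − 1 = 429.
t* = t_{0.05, 429} = 1.648413.
Margin = t* × SE = 1.648413 × 0.020 = 0.03297.
CI: 0.071 ± 0.03297 → (0.038, 0.104).
With 90% confidence, each one-unit increase in patient age is associated with a change of between 0.038 and 0.104 days in hospital length of stay, holding the other predictors fixed.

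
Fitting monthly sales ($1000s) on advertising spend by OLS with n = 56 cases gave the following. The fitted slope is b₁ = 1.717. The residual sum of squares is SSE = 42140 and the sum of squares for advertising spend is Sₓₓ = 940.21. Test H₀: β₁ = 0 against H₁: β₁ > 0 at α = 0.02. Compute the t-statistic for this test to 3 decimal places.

t = 1.885

MSE = SSE/(n − 2) = 42140/54 = 780.37.
SE(b₁) = √(MSE/Sₓₓ) = √(780.37/940.21) = 0.911041.
t = 1.717 / 0.911041 = 1.885.
df = n − 2 = 54.
One-sided p ≈ 0.0324, which is ≥ 0.02, so fail to reject H₀.
The data do not give significant evidence that the true slope on advertising spend is positive.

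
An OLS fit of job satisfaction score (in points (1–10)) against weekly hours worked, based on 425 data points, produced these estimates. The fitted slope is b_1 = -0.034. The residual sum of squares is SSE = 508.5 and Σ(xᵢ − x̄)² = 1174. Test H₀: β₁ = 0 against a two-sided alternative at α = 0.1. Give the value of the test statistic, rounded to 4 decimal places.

MSE = SSE/(n − 2) = 508.5/423 = 1.20213.
SE(b_1) = √(MSE/Sₓₓ) = √(1.20213/1174) = 0.0319994.
t = -0.034 / 0.0319994 = -1.0625.
df = n − 2 = 423.
Two-sided p ≈ 0.2886, which is ≥ 0.1, so fail to reject H₀.
The data do not give significant evidence of an association between weekly hours worked and job satisfaction score.

t = -1.0625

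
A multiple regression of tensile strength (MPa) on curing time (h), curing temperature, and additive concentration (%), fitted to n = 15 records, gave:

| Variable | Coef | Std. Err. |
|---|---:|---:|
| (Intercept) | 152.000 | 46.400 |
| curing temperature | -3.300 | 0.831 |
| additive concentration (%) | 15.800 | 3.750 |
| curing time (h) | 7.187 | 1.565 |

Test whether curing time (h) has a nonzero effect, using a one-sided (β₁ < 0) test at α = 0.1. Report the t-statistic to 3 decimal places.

Read off: b = 7.187, SE = 1.565 for curing time (h).
H₀: β₁ = 0 vs H₁: β₁ < 0.
t = 7.187 / 1.565 = 4.592.
df = n − k − 1 = 15 − 3 − 1 = 11.
One-sided p ≈ 0.9996, which is ≥ 0.1, so fail to reject H₀.
The data do not give significant evidence that the true slope on curing time (h) is negative, holding the other predictors fixed.

t = 4.592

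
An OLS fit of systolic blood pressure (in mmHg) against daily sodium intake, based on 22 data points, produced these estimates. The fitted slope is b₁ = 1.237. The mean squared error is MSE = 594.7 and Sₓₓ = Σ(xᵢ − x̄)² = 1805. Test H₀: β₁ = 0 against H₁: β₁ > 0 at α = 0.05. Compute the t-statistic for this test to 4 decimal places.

SE(b₁) = √(MSE/Sₓₓ) = √(594.7/1805) = 0.573998.
t = 1.237 / 0.573998 = 2.1551.
df = n − 2 = 20.
One-sided p ≈ 0.0218, which is < 0.05, so reject H₀.
There is evidence that the true slope on daily sodium intake is positive.

t = 2.1551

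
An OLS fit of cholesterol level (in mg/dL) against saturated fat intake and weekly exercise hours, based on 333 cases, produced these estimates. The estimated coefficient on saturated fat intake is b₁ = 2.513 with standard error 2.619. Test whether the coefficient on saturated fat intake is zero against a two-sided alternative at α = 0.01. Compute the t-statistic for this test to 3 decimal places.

H₀: β₁ = 0 vs H₁: β₁ ≠ 0.
t = (b₁ − β₁⁰)/SE = 2.513 / 2.619 = 0.960.
df = n − k − 1 = 333 − 2 − 1 = 330.
Two-sided p ≈ 0.3380, which is ≥ 0.01, so fail to reject H₀.
The data do not give significant evidence of an association between saturated fat intake and cholesterol level, after adjusting for the other predictors.

t = 0.960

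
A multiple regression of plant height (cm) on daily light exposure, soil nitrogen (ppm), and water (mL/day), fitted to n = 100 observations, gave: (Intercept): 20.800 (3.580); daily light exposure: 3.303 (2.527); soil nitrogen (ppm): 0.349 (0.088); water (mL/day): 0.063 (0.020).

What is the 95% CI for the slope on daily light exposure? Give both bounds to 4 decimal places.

(-1.7131, 8.3191)

Read off: b = 3.303, SE = 2.527 for daily light exposure.
df = n − k − 1 = 100 − 3 − 1 = 96.
t* = t_{0.025, 96} = 1.984984.
Margin = t* × SE = 1.984984 × 2.527 = 5.016055.
CI: 3.303 ± 5.016055 → (-1.7131, 8.3191).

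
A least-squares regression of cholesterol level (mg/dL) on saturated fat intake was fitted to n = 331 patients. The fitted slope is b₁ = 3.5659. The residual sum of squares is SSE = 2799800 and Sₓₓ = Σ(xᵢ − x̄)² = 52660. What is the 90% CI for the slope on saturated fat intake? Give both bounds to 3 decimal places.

(2.903, 4.229)

MSE = SSE/(n − 2) = 2799800/329 = 8510.03.
SE(b₁) = √(MSE/Sₓₓ) = √(8510.03/52660) = 0.401999.
df = n − 2 = 329.
t* = t_{0.05, 329} = 1.649498.
Margin = t* × SE = 1.649498 × 0.401999 = 0.66310.
CI: 3.5659 ± 0.66310 → (2.903, 4.229).
With 90% confidence, each one-unit increase in saturated fat intake is associated with a change of between 2.903 and 4.229 mg/dL in cholesterol level.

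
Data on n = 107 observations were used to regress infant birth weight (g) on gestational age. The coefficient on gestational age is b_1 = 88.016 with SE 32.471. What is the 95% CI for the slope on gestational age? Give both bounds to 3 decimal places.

(23.632, 152.400)

df = n − 2 = 107 − 2 = 105.
t* = t_{0.025, 105} = 1.982815.
Margin = t* × SE = 1.982815 × 32.471 = 64.38399.
CI: 88.016 ± 64.38399 → (23.632, 152.400).
With 95% confidence, each one-unit increase in gestational age is associated with a change of between 23.632 and 152.400 g in infant birth weight.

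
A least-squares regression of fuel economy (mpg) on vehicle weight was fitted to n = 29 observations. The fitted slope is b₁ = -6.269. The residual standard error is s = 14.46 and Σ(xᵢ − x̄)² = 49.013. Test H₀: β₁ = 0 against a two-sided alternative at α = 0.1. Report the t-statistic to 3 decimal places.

SE(b₁) = s/√Sₓₓ = 14.46/√49.013 = 2.06544.
t = -6.269 / 2.06544 = -3.035.
df = n − 2 = 27.
Two-sided p ≈ 0.0053, which is < 0.1, so reject H₀.
There is evidence that vehicle weight is associated with fuel economy.

t = -3.035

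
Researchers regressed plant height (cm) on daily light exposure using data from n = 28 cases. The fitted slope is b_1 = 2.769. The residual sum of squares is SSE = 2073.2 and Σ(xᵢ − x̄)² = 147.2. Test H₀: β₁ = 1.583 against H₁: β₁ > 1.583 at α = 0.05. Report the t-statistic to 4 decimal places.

MSE = SSE/(n − 2) = 2073.2/26 = 79.7385.
SE(b_1) = √(MSE/Sₓₓ) = √(79.7385/147.2) = 0.736004.
t = (2.769 − 1.583) / 0.736004 = 1.6114.
df = n − 2 = 26.
One-sided p ≈ 0.0596, which is ≥ 0.05, so fail to reject H₀.
The data do not give significant evidence that the true slope on daily light exposure exceeds 1.583 cm per unit.

t = 1.6114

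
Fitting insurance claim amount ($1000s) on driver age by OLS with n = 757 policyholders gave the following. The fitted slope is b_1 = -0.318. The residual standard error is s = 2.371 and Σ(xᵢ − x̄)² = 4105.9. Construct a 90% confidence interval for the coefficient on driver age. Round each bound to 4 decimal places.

(-0.3789, -0.2571)

SE(b_1) = s/√Sₓₓ = 2.371/√4105.9 = 0.0370022.
df = n − 2 = 755.
t* = t_{0.05, 755} = 1.646874.
Margin = t* × SE = 1.646874 × 0.0370022 = 0.060938.
CI: -0.318 ± 0.060938 → (-0.3789, -0.2571).
With 90% confidence, each one-unit increase in driver age is associated with a change of between -0.3789 and -0.2571 $1000s in insurance claim amount.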